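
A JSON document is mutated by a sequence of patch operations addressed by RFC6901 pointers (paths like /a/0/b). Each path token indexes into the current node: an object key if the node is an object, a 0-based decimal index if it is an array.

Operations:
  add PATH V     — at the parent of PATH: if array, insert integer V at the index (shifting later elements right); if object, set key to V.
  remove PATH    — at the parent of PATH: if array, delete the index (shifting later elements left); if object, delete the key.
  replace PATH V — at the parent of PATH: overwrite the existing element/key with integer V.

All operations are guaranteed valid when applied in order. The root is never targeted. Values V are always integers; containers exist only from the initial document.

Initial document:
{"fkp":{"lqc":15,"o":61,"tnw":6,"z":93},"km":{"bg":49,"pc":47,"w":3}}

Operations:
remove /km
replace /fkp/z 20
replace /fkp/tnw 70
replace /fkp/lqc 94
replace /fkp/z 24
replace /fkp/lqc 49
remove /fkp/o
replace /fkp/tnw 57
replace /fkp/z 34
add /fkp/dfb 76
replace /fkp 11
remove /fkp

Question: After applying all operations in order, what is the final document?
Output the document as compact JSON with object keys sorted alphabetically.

Answer: {}

Derivation:
After op 1 (remove /km): {"fkp":{"lqc":15,"o":61,"tnw":6,"z":93}}
After op 2 (replace /fkp/z 20): {"fkp":{"lqc":15,"o":61,"tnw":6,"z":20}}
After op 3 (replace /fkp/tnw 70): {"fkp":{"lqc":15,"o":61,"tnw":70,"z":20}}
After op 4 (replace /fkp/lqc 94): {"fkp":{"lqc":94,"o":61,"tnw":70,"z":20}}
After op 5 (replace /fkp/z 24): {"fkp":{"lqc":94,"o":61,"tnw":70,"z":24}}
After op 6 (replace /fkp/lqc 49): {"fkp":{"lqc":49,"o":61,"tnw":70,"z":24}}
After op 7 (remove /fkp/o): {"fkp":{"lqc":49,"tnw":70,"z":24}}
After op 8 (replace /fkp/tnw 57): {"fkp":{"lqc":49,"tnw":57,"z":24}}
After op 9 (replace /fkp/z 34): {"fkp":{"lqc":49,"tnw":57,"z":34}}
After op 10 (add /fkp/dfb 76): {"fkp":{"dfb":76,"lqc":49,"tnw":57,"z":34}}
After op 11 (replace /fkp 11): {"fkp":11}
After op 12 (remove /fkp): {}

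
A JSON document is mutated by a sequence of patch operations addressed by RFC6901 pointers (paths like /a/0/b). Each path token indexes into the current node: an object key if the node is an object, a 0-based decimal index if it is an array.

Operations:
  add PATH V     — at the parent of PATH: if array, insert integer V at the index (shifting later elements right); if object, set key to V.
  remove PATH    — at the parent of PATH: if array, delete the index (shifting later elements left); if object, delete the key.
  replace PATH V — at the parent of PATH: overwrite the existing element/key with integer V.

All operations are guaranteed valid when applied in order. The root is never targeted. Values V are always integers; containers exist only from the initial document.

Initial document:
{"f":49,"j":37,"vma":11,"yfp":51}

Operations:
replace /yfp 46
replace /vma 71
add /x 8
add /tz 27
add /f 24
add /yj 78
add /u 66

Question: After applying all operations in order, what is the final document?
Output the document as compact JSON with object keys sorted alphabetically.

After op 1 (replace /yfp 46): {"f":49,"j":37,"vma":11,"yfp":46}
After op 2 (replace /vma 71): {"f":49,"j":37,"vma":71,"yfp":46}
After op 3 (add /x 8): {"f":49,"j":37,"vma":71,"x":8,"yfp":46}
After op 4 (add /tz 27): {"f":49,"j":37,"tz":27,"vma":71,"x":8,"yfp":46}
After op 5 (add /f 24): {"f":24,"j":37,"tz":27,"vma":71,"x":8,"yfp":46}
After op 6 (add /yj 78): {"f":24,"j":37,"tz":27,"vma":71,"x":8,"yfp":46,"yj":78}
After op 7 (add /u 66): {"f":24,"j":37,"tz":27,"u":66,"vma":71,"x":8,"yfp":46,"yj":78}

Answer: {"f":24,"j":37,"tz":27,"u":66,"vma":71,"x":8,"yfp":46,"yj":78}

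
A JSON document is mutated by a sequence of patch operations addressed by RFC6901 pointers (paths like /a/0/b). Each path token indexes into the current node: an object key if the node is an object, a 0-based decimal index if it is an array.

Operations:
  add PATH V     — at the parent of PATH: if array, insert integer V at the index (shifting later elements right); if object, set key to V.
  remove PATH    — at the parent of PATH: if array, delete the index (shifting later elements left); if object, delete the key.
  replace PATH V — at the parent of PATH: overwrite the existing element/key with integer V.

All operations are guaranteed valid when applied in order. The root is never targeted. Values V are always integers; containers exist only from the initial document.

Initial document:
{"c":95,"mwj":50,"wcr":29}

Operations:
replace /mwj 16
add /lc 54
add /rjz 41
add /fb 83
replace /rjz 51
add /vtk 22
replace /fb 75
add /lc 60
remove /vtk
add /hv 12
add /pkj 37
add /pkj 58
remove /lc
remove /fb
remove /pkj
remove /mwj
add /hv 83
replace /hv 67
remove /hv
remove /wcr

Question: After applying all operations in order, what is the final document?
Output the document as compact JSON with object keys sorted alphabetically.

After op 1 (replace /mwj 16): {"c":95,"mwj":16,"wcr":29}
After op 2 (add /lc 54): {"c":95,"lc":54,"mwj":16,"wcr":29}
After op 3 (add /rjz 41): {"c":95,"lc":54,"mwj":16,"rjz":41,"wcr":29}
After op 4 (add /fb 83): {"c":95,"fb":83,"lc":54,"mwj":16,"rjz":41,"wcr":29}
After op 5 (replace /rjz 51): {"c":95,"fb":83,"lc":54,"mwj":16,"rjz":51,"wcr":29}
After op 6 (add /vtk 22): {"c":95,"fb":83,"lc":54,"mwj":16,"rjz":51,"vtk":22,"wcr":29}
After op 7 (replace /fb 75): {"c":95,"fb":75,"lc":54,"mwj":16,"rjz":51,"vtk":22,"wcr":29}
After op 8 (add /lc 60): {"c":95,"fb":75,"lc":60,"mwj":16,"rjz":51,"vtk":22,"wcr":29}
After op 9 (remove /vtk): {"c":95,"fb":75,"lc":60,"mwj":16,"rjz":51,"wcr":29}
After op 10 (add /hv 12): {"c":95,"fb":75,"hv":12,"lc":60,"mwj":16,"rjz":51,"wcr":29}
After op 11 (add /pkj 37): {"c":95,"fb":75,"hv":12,"lc":60,"mwj":16,"pkj":37,"rjz":51,"wcr":29}
After op 12 (add /pkj 58): {"c":95,"fb":75,"hv":12,"lc":60,"mwj":16,"pkj":58,"rjz":51,"wcr":29}
After op 13 (remove /lc): {"c":95,"fb":75,"hv":12,"mwj":16,"pkj":58,"rjz":51,"wcr":29}
After op 14 (remove /fb): {"c":95,"hv":12,"mwj":16,"pkj":58,"rjz":51,"wcr":29}
After op 15 (remove /pkj): {"c":95,"hv":12,"mwj":16,"rjz":51,"wcr":29}
After op 16 (remove /mwj): {"c":95,"hv":12,"rjz":51,"wcr":29}
After op 17 (add /hv 83): {"c":95,"hv":83,"rjz":51,"wcr":29}
After op 18 (replace /hv 67): {"c":95,"hv":67,"rjz":51,"wcr":29}
After op 19 (remove /hv): {"c":95,"rjz":51,"wcr":29}
After op 20 (remove /wcr): {"c":95,"rjz":51}

Answer: {"c":95,"rjz":51}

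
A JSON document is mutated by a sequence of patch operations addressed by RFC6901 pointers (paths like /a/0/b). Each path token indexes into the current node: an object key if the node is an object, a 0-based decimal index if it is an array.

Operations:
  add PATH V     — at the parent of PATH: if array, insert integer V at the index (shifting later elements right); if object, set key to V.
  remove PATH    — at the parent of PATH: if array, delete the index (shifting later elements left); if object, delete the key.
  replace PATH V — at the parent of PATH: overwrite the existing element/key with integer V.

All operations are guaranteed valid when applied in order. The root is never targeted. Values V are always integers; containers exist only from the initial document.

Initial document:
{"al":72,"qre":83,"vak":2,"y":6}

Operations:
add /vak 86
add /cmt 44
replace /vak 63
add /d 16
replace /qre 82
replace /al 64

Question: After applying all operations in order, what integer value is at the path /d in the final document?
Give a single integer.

Answer: 16

Derivation:
After op 1 (add /vak 86): {"al":72,"qre":83,"vak":86,"y":6}
After op 2 (add /cmt 44): {"al":72,"cmt":44,"qre":83,"vak":86,"y":6}
After op 3 (replace /vak 63): {"al":72,"cmt":44,"qre":83,"vak":63,"y":6}
After op 4 (add /d 16): {"al":72,"cmt":44,"d":16,"qre":83,"vak":63,"y":6}
After op 5 (replace /qre 82): {"al":72,"cmt":44,"d":16,"qre":82,"vak":63,"y":6}
After op 6 (replace /al 64): {"al":64,"cmt":44,"d":16,"qre":82,"vak":63,"y":6}
Value at /d: 16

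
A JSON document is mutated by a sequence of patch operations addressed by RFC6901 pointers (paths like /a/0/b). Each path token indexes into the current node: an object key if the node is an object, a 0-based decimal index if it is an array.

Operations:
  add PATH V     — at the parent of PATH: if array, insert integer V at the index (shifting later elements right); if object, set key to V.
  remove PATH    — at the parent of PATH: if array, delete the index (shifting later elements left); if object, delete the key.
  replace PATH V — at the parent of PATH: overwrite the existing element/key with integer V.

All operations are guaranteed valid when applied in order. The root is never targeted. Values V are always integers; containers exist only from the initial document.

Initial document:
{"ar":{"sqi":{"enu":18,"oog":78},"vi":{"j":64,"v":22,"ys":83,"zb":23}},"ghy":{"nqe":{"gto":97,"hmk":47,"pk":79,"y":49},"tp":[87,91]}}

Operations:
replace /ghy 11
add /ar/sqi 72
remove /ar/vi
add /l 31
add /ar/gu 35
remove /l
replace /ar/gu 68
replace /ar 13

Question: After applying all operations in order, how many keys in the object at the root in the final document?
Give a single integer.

Answer: 2

Derivation:
After op 1 (replace /ghy 11): {"ar":{"sqi":{"enu":18,"oog":78},"vi":{"j":64,"v":22,"ys":83,"zb":23}},"ghy":11}
After op 2 (add /ar/sqi 72): {"ar":{"sqi":72,"vi":{"j":64,"v":22,"ys":83,"zb":23}},"ghy":11}
After op 3 (remove /ar/vi): {"ar":{"sqi":72},"ghy":11}
After op 4 (add /l 31): {"ar":{"sqi":72},"ghy":11,"l":31}
After op 5 (add /ar/gu 35): {"ar":{"gu":35,"sqi":72},"ghy":11,"l":31}
After op 6 (remove /l): {"ar":{"gu":35,"sqi":72},"ghy":11}
After op 7 (replace /ar/gu 68): {"ar":{"gu":68,"sqi":72},"ghy":11}
After op 8 (replace /ar 13): {"ar":13,"ghy":11}
Size at the root: 2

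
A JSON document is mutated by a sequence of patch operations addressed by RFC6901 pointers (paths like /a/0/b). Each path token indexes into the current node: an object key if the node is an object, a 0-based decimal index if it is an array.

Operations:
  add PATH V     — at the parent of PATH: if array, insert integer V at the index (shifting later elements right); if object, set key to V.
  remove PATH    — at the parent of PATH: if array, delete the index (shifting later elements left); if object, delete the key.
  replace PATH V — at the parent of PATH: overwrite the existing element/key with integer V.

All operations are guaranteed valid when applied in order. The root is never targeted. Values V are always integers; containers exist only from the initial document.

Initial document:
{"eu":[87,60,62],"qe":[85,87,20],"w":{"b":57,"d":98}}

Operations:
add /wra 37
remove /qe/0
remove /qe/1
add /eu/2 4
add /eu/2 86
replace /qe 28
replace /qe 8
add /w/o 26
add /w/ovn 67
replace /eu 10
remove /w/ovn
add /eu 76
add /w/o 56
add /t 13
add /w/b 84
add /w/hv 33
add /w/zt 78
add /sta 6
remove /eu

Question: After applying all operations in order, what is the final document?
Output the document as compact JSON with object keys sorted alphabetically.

Answer: {"qe":8,"sta":6,"t":13,"w":{"b":84,"d":98,"hv":33,"o":56,"zt":78},"wra":37}

Derivation:
After op 1 (add /wra 37): {"eu":[87,60,62],"qe":[85,87,20],"w":{"b":57,"d":98},"wra":37}
After op 2 (remove /qe/0): {"eu":[87,60,62],"qe":[87,20],"w":{"b":57,"d":98},"wra":37}
After op 3 (remove /qe/1): {"eu":[87,60,62],"qe":[87],"w":{"b":57,"d":98},"wra":37}
After op 4 (add /eu/2 4): {"eu":[87,60,4,62],"qe":[87],"w":{"b":57,"d":98},"wra":37}
After op 5 (add /eu/2 86): {"eu":[87,60,86,4,62],"qe":[87],"w":{"b":57,"d":98},"wra":37}
After op 6 (replace /qe 28): {"eu":[87,60,86,4,62],"qe":28,"w":{"b":57,"d":98},"wra":37}
After op 7 (replace /qe 8): {"eu":[87,60,86,4,62],"qe":8,"w":{"b":57,"d":98},"wra":37}
After op 8 (add /w/o 26): {"eu":[87,60,86,4,62],"qe":8,"w":{"b":57,"d":98,"o":26},"wra":37}
After op 9 (add /w/ovn 67): {"eu":[87,60,86,4,62],"qe":8,"w":{"b":57,"d":98,"o":26,"ovn":67},"wra":37}
After op 10 (replace /eu 10): {"eu":10,"qe":8,"w":{"b":57,"d":98,"o":26,"ovn":67},"wra":37}
After op 11 (remove /w/ovn): {"eu":10,"qe":8,"w":{"b":57,"d":98,"o":26},"wra":37}
After op 12 (add /eu 76): {"eu":76,"qe":8,"w":{"b":57,"d":98,"o":26},"wra":37}
After op 13 (add /w/o 56): {"eu":76,"qe":8,"w":{"b":57,"d":98,"o":56},"wra":37}
After op 14 (add /t 13): {"eu":76,"qe":8,"t":13,"w":{"b":57,"d":98,"o":56},"wra":37}
After op 15 (add /w/b 84): {"eu":76,"qe":8,"t":13,"w":{"b":84,"d":98,"o":56},"wra":37}
After op 16 (add /w/hv 33): {"eu":76,"qe":8,"t":13,"w":{"b":84,"d":98,"hv":33,"o":56},"wra":37}
After op 17 (add /w/zt 78): {"eu":76,"qe":8,"t":13,"w":{"b":84,"d":98,"hv":33,"o":56,"zt":78},"wra":37}
After op 18 (add /sta 6): {"eu":76,"qe":8,"sta":6,"t":13,"w":{"b":84,"d":98,"hv":33,"o":56,"zt":78},"wra":37}
After op 19 (remove /eu): {"qe":8,"sta":6,"t":13,"w":{"b":84,"d":98,"hv":33,"o":56,"zt":78},"wra":37}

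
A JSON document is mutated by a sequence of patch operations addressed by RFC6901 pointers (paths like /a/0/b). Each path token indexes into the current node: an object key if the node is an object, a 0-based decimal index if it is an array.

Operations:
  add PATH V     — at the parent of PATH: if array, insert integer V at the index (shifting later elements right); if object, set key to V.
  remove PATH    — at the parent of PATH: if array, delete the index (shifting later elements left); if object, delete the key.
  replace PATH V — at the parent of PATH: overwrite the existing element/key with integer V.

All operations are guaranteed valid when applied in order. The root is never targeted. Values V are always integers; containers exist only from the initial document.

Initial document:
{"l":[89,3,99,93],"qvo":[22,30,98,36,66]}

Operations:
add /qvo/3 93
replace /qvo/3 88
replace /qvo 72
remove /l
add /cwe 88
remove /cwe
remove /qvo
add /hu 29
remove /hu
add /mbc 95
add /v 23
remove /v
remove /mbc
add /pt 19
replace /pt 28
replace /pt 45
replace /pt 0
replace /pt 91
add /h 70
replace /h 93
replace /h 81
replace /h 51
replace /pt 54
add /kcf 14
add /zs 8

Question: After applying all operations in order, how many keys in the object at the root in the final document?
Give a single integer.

After op 1 (add /qvo/3 93): {"l":[89,3,99,93],"qvo":[22,30,98,93,36,66]}
After op 2 (replace /qvo/3 88): {"l":[89,3,99,93],"qvo":[22,30,98,88,36,66]}
After op 3 (replace /qvo 72): {"l":[89,3,99,93],"qvo":72}
After op 4 (remove /l): {"qvo":72}
After op 5 (add /cwe 88): {"cwe":88,"qvo":72}
After op 6 (remove /cwe): {"qvo":72}
After op 7 (remove /qvo): {}
After op 8 (add /hu 29): {"hu":29}
After op 9 (remove /hu): {}
After op 10 (add /mbc 95): {"mbc":95}
After op 11 (add /v 23): {"mbc":95,"v":23}
After op 12 (remove /v): {"mbc":95}
After op 13 (remove /mbc): {}
After op 14 (add /pt 19): {"pt":19}
After op 15 (replace /pt 28): {"pt":28}
After op 16 (replace /pt 45): {"pt":45}
After op 17 (replace /pt 0): {"pt":0}
After op 18 (replace /pt 91): {"pt":91}
After op 19 (add /h 70): {"h":70,"pt":91}
After op 20 (replace /h 93): {"h":93,"pt":91}
After op 21 (replace /h 81): {"h":81,"pt":91}
After op 22 (replace /h 51): {"h":51,"pt":91}
After op 23 (replace /pt 54): {"h":51,"pt":54}
After op 24 (add /kcf 14): {"h":51,"kcf":14,"pt":54}
After op 25 (add /zs 8): {"h":51,"kcf":14,"pt":54,"zs":8}
Size at the root: 4

Answer: 4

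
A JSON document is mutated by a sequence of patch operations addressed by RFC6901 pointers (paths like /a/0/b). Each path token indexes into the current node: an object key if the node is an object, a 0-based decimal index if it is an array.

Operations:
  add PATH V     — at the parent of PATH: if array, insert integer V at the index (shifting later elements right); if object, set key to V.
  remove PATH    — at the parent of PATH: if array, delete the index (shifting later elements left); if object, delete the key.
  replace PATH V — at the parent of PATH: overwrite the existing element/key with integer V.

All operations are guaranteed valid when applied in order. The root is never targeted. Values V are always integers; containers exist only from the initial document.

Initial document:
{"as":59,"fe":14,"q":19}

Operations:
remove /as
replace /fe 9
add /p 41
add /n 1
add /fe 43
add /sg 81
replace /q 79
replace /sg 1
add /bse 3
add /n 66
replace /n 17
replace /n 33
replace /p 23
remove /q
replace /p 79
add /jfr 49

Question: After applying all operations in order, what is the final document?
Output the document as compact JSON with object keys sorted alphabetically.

Answer: {"bse":3,"fe":43,"jfr":49,"n":33,"p":79,"sg":1}

Derivation:
After op 1 (remove /as): {"fe":14,"q":19}
After op 2 (replace /fe 9): {"fe":9,"q":19}
After op 3 (add /p 41): {"fe":9,"p":41,"q":19}
After op 4 (add /n 1): {"fe":9,"n":1,"p":41,"q":19}
After op 5 (add /fe 43): {"fe":43,"n":1,"p":41,"q":19}
After op 6 (add /sg 81): {"fe":43,"n":1,"p":41,"q":19,"sg":81}
After op 7 (replace /q 79): {"fe":43,"n":1,"p":41,"q":79,"sg":81}
After op 8 (replace /sg 1): {"fe":43,"n":1,"p":41,"q":79,"sg":1}
After op 9 (add /bse 3): {"bse":3,"fe":43,"n":1,"p":41,"q":79,"sg":1}
After op 10 (add /n 66): {"bse":3,"fe":43,"n":66,"p":41,"q":79,"sg":1}
After op 11 (replace /n 17): {"bse":3,"fe":43,"n":17,"p":41,"q":79,"sg":1}
After op 12 (replace /n 33): {"bse":3,"fe":43,"n":33,"p":41,"q":79,"sg":1}
After op 13 (replace /p 23): {"bse":3,"fe":43,"n":33,"p":23,"q":79,"sg":1}
After op 14 (remove /q): {"bse":3,"fe":43,"n":33,"p":23,"sg":1}
After op 15 (replace /p 79): {"bse":3,"fe":43,"n":33,"p":79,"sg":1}
After op 16 (add /jfr 49): {"bse":3,"fe":43,"jfr":49,"n":33,"p":79,"sg":1}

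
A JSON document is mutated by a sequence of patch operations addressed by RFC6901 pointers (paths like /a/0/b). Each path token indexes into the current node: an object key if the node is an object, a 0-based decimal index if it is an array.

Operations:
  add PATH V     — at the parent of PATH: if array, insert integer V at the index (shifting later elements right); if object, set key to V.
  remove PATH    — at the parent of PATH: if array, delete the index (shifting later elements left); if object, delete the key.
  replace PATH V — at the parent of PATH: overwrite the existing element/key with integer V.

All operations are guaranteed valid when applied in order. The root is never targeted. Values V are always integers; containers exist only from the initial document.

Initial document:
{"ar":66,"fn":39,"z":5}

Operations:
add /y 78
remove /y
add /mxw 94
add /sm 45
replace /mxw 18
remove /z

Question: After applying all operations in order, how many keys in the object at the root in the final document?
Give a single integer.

After op 1 (add /y 78): {"ar":66,"fn":39,"y":78,"z":5}
After op 2 (remove /y): {"ar":66,"fn":39,"z":5}
After op 3 (add /mxw 94): {"ar":66,"fn":39,"mxw":94,"z":5}
After op 4 (add /sm 45): {"ar":66,"fn":39,"mxw":94,"sm":45,"z":5}
After op 5 (replace /mxw 18): {"ar":66,"fn":39,"mxw":18,"sm":45,"z":5}
After op 6 (remove /z): {"ar":66,"fn":39,"mxw":18,"sm":45}
Size at the root: 4

Answer: 4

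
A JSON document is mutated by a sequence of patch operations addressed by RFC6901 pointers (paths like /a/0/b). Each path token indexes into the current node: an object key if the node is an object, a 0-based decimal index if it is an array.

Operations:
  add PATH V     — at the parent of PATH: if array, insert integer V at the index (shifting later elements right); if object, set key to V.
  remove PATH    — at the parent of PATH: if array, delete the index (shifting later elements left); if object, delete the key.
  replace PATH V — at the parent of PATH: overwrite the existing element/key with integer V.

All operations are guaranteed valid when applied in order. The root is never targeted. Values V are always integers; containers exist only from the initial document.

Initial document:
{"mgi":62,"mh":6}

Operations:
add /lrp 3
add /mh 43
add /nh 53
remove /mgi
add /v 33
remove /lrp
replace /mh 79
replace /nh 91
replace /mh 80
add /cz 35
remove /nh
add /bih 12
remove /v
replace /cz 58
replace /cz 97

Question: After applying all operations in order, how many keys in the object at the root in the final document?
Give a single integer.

Answer: 3

Derivation:
After op 1 (add /lrp 3): {"lrp":3,"mgi":62,"mh":6}
After op 2 (add /mh 43): {"lrp":3,"mgi":62,"mh":43}
After op 3 (add /nh 53): {"lrp":3,"mgi":62,"mh":43,"nh":53}
After op 4 (remove /mgi): {"lrp":3,"mh":43,"nh":53}
After op 5 (add /v 33): {"lrp":3,"mh":43,"nh":53,"v":33}
After op 6 (remove /lrp): {"mh":43,"nh":53,"v":33}
After op 7 (replace /mh 79): {"mh":79,"nh":53,"v":33}
After op 8 (replace /nh 91): {"mh":79,"nh":91,"v":33}
After op 9 (replace /mh 80): {"mh":80,"nh":91,"v":33}
After op 10 (add /cz 35): {"cz":35,"mh":80,"nh":91,"v":33}
After op 11 (remove /nh): {"cz":35,"mh":80,"v":33}
After op 12 (add /bih 12): {"bih":12,"cz":35,"mh":80,"v":33}
After op 13 (remove /v): {"bih":12,"cz":35,"mh":80}
After op 14 (replace /cz 58): {"bih":12,"cz":58,"mh":80}
After op 15 (replace /cz 97): {"bih":12,"cz":97,"mh":80}
Size at the root: 3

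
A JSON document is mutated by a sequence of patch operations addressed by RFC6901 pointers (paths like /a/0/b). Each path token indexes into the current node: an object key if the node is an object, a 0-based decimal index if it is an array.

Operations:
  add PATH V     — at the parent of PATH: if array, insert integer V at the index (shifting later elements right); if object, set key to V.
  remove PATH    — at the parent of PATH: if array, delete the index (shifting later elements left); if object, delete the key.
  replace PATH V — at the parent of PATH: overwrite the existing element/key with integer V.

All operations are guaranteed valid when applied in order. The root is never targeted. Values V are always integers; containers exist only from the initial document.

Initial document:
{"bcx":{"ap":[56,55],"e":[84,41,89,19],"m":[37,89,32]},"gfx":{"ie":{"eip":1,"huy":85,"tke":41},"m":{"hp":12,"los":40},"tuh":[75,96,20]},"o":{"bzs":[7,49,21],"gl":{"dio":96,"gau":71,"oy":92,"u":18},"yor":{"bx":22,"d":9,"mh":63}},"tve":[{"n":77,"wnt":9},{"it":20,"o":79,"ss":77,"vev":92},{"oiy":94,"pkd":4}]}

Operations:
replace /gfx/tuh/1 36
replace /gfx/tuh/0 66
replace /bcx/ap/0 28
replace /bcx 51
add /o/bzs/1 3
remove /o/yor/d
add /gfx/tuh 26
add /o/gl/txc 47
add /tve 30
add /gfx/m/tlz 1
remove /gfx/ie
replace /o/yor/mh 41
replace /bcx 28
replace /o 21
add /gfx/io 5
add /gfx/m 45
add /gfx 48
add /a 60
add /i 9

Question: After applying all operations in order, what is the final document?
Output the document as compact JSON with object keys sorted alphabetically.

Answer: {"a":60,"bcx":28,"gfx":48,"i":9,"o":21,"tve":30}

Derivation:
After op 1 (replace /gfx/tuh/1 36): {"bcx":{"ap":[56,55],"e":[84,41,89,19],"m":[37,89,32]},"gfx":{"ie":{"eip":1,"huy":85,"tke":41},"m":{"hp":12,"los":40},"tuh":[75,36,20]},"o":{"bzs":[7,49,21],"gl":{"dio":96,"gau":71,"oy":92,"u":18},"yor":{"bx":22,"d":9,"mh":63}},"tve":[{"n":77,"wnt":9},{"it":20,"o":79,"ss":77,"vev":92},{"oiy":94,"pkd":4}]}
After op 2 (replace /gfx/tuh/0 66): {"bcx":{"ap":[56,55],"e":[84,41,89,19],"m":[37,89,32]},"gfx":{"ie":{"eip":1,"huy":85,"tke":41},"m":{"hp":12,"los":40},"tuh":[66,36,20]},"o":{"bzs":[7,49,21],"gl":{"dio":96,"gau":71,"oy":92,"u":18},"yor":{"bx":22,"d":9,"mh":63}},"tve":[{"n":77,"wnt":9},{"it":20,"o":79,"ss":77,"vev":92},{"oiy":94,"pkd":4}]}
After op 3 (replace /bcx/ap/0 28): {"bcx":{"ap":[28,55],"e":[84,41,89,19],"m":[37,89,32]},"gfx":{"ie":{"eip":1,"huy":85,"tke":41},"m":{"hp":12,"los":40},"tuh":[66,36,20]},"o":{"bzs":[7,49,21],"gl":{"dio":96,"gau":71,"oy":92,"u":18},"yor":{"bx":22,"d":9,"mh":63}},"tve":[{"n":77,"wnt":9},{"it":20,"o":79,"ss":77,"vev":92},{"oiy":94,"pkd":4}]}
After op 4 (replace /bcx 51): {"bcx":51,"gfx":{"ie":{"eip":1,"huy":85,"tke":41},"m":{"hp":12,"los":40},"tuh":[66,36,20]},"o":{"bzs":[7,49,21],"gl":{"dio":96,"gau":71,"oy":92,"u":18},"yor":{"bx":22,"d":9,"mh":63}},"tve":[{"n":77,"wnt":9},{"it":20,"o":79,"ss":77,"vev":92},{"oiy":94,"pkd":4}]}
After op 5 (add /o/bzs/1 3): {"bcx":51,"gfx":{"ie":{"eip":1,"huy":85,"tke":41},"m":{"hp":12,"los":40},"tuh":[66,36,20]},"o":{"bzs":[7,3,49,21],"gl":{"dio":96,"gau":71,"oy":92,"u":18},"yor":{"bx":22,"d":9,"mh":63}},"tve":[{"n":77,"wnt":9},{"it":20,"o":79,"ss":77,"vev":92},{"oiy":94,"pkd":4}]}
After op 6 (remove /o/yor/d): {"bcx":51,"gfx":{"ie":{"eip":1,"huy":85,"tke":41},"m":{"hp":12,"los":40},"tuh":[66,36,20]},"o":{"bzs":[7,3,49,21],"gl":{"dio":96,"gau":71,"oy":92,"u":18},"yor":{"bx":22,"mh":63}},"tve":[{"n":77,"wnt":9},{"it":20,"o":79,"ss":77,"vev":92},{"oiy":94,"pkd":4}]}
After op 7 (add /gfx/tuh 26): {"bcx":51,"gfx":{"ie":{"eip":1,"huy":85,"tke":41},"m":{"hp":12,"los":40},"tuh":26},"o":{"bzs":[7,3,49,21],"gl":{"dio":96,"gau":71,"oy":92,"u":18},"yor":{"bx":22,"mh":63}},"tve":[{"n":77,"wnt":9},{"it":20,"o":79,"ss":77,"vev":92},{"oiy":94,"pkd":4}]}
After op 8 (add /o/gl/txc 47): {"bcx":51,"gfx":{"ie":{"eip":1,"huy":85,"tke":41},"m":{"hp":12,"los":40},"tuh":26},"o":{"bzs":[7,3,49,21],"gl":{"dio":96,"gau":71,"oy":92,"txc":47,"u":18},"yor":{"bx":22,"mh":63}},"tve":[{"n":77,"wnt":9},{"it":20,"o":79,"ss":77,"vev":92},{"oiy":94,"pkd":4}]}
After op 9 (add /tve 30): {"bcx":51,"gfx":{"ie":{"eip":1,"huy":85,"tke":41},"m":{"hp":12,"los":40},"tuh":26},"o":{"bzs":[7,3,49,21],"gl":{"dio":96,"gau":71,"oy":92,"txc":47,"u":18},"yor":{"bx":22,"mh":63}},"tve":30}
After op 10 (add /gfx/m/tlz 1): {"bcx":51,"gfx":{"ie":{"eip":1,"huy":85,"tke":41},"m":{"hp":12,"los":40,"tlz":1},"tuh":26},"o":{"bzs":[7,3,49,21],"gl":{"dio":96,"gau":71,"oy":92,"txc":47,"u":18},"yor":{"bx":22,"mh":63}},"tve":30}
After op 11 (remove /gfx/ie): {"bcx":51,"gfx":{"m":{"hp":12,"los":40,"tlz":1},"tuh":26},"o":{"bzs":[7,3,49,21],"gl":{"dio":96,"gau":71,"oy":92,"txc":47,"u":18},"yor":{"bx":22,"mh":63}},"tve":30}
After op 12 (replace /o/yor/mh 41): {"bcx":51,"gfx":{"m":{"hp":12,"los":40,"tlz":1},"tuh":26},"o":{"bzs":[7,3,49,21],"gl":{"dio":96,"gau":71,"oy":92,"txc":47,"u":18},"yor":{"bx":22,"mh":41}},"tve":30}
After op 13 (replace /bcx 28): {"bcx":28,"gfx":{"m":{"hp":12,"los":40,"tlz":1},"tuh":26},"o":{"bzs":[7,3,49,21],"gl":{"dio":96,"gau":71,"oy":92,"txc":47,"u":18},"yor":{"bx":22,"mh":41}},"tve":30}
After op 14 (replace /o 21): {"bcx":28,"gfx":{"m":{"hp":12,"los":40,"tlz":1},"tuh":26},"o":21,"tve":30}
After op 15 (add /gfx/io 5): {"bcx":28,"gfx":{"io":5,"m":{"hp":12,"los":40,"tlz":1},"tuh":26},"o":21,"tve":30}
After op 16 (add /gfx/m 45): {"bcx":28,"gfx":{"io":5,"m":45,"tuh":26},"o":21,"tve":30}
After op 17 (add /gfx 48): {"bcx":28,"gfx":48,"o":21,"tve":30}
After op 18 (add /a 60): {"a":60,"bcx":28,"gfx":48,"o":21,"tve":30}
After op 19 (add /i 9): {"a":60,"bcx":28,"gfx":48,"i":9,"o":21,"tve":30}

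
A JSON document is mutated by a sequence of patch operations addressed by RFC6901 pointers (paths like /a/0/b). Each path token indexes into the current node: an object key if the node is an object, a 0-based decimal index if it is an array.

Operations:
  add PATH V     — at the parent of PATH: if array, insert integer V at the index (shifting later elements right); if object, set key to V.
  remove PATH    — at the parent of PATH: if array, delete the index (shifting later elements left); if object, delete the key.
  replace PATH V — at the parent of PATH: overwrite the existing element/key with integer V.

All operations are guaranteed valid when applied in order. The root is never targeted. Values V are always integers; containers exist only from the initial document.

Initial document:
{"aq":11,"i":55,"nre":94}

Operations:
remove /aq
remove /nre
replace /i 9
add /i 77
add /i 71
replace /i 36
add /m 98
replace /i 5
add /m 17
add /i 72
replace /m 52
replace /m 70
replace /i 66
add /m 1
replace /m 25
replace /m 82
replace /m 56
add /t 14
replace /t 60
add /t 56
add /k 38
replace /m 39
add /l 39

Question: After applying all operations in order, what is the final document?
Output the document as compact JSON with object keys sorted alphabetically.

Answer: {"i":66,"k":38,"l":39,"m":39,"t":56}

Derivation:
After op 1 (remove /aq): {"i":55,"nre":94}
After op 2 (remove /nre): {"i":55}
After op 3 (replace /i 9): {"i":9}
After op 4 (add /i 77): {"i":77}
After op 5 (add /i 71): {"i":71}
After op 6 (replace /i 36): {"i":36}
After op 7 (add /m 98): {"i":36,"m":98}
After op 8 (replace /i 5): {"i":5,"m":98}
After op 9 (add /m 17): {"i":5,"m":17}
After op 10 (add /i 72): {"i":72,"m":17}
After op 11 (replace /m 52): {"i":72,"m":52}
After op 12 (replace /m 70): {"i":72,"m":70}
After op 13 (replace /i 66): {"i":66,"m":70}
After op 14 (add /m 1): {"i":66,"m":1}
After op 15 (replace /m 25): {"i":66,"m":25}
After op 16 (replace /m 82): {"i":66,"m":82}
After op 17 (replace /m 56): {"i":66,"m":56}
After op 18 (add /t 14): {"i":66,"m":56,"t":14}
After op 19 (replace /t 60): {"i":66,"m":56,"t":60}
After op 20 (add /t 56): {"i":66,"m":56,"t":56}
After op 21 (add /k 38): {"i":66,"k":38,"m":56,"t":56}
After op 22 (replace /m 39): {"i":66,"k":38,"m":39,"t":56}
After op 23 (add /l 39): {"i":66,"k":38,"l":39,"m":39,"t":56}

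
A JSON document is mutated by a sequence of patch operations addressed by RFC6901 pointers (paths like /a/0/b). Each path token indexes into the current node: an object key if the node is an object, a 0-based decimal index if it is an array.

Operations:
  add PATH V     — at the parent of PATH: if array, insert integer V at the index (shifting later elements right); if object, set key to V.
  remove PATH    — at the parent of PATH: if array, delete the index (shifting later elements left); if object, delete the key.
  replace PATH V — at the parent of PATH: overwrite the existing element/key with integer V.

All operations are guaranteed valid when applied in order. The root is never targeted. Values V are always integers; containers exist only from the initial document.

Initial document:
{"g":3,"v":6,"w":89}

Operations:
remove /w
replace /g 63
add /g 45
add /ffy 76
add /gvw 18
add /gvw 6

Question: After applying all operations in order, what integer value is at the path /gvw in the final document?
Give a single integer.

After op 1 (remove /w): {"g":3,"v":6}
After op 2 (replace /g 63): {"g":63,"v":6}
After op 3 (add /g 45): {"g":45,"v":6}
After op 4 (add /ffy 76): {"ffy":76,"g":45,"v":6}
After op 5 (add /gvw 18): {"ffy":76,"g":45,"gvw":18,"v":6}
After op 6 (add /gvw 6): {"ffy":76,"g":45,"gvw":6,"v":6}
Value at /gvw: 6

Answer: 6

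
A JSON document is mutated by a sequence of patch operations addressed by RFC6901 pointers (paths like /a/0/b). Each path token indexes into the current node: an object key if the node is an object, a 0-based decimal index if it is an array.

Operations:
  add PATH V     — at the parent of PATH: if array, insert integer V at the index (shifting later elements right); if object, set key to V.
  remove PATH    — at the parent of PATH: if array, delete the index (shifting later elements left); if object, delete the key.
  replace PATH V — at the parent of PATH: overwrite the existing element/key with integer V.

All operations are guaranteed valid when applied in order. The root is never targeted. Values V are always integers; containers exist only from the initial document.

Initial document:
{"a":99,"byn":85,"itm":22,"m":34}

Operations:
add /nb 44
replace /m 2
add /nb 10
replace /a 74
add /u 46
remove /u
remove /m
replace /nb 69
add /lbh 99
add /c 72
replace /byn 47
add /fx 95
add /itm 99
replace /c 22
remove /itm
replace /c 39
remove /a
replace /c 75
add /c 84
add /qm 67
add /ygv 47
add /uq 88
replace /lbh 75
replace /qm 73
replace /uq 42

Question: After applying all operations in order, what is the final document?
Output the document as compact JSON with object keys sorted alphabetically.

After op 1 (add /nb 44): {"a":99,"byn":85,"itm":22,"m":34,"nb":44}
After op 2 (replace /m 2): {"a":99,"byn":85,"itm":22,"m":2,"nb":44}
After op 3 (add /nb 10): {"a":99,"byn":85,"itm":22,"m":2,"nb":10}
After op 4 (replace /a 74): {"a":74,"byn":85,"itm":22,"m":2,"nb":10}
After op 5 (add /u 46): {"a":74,"byn":85,"itm":22,"m":2,"nb":10,"u":46}
After op 6 (remove /u): {"a":74,"byn":85,"itm":22,"m":2,"nb":10}
After op 7 (remove /m): {"a":74,"byn":85,"itm":22,"nb":10}
After op 8 (replace /nb 69): {"a":74,"byn":85,"itm":22,"nb":69}
After op 9 (add /lbh 99): {"a":74,"byn":85,"itm":22,"lbh":99,"nb":69}
After op 10 (add /c 72): {"a":74,"byn":85,"c":72,"itm":22,"lbh":99,"nb":69}
After op 11 (replace /byn 47): {"a":74,"byn":47,"c":72,"itm":22,"lbh":99,"nb":69}
After op 12 (add /fx 95): {"a":74,"byn":47,"c":72,"fx":95,"itm":22,"lbh":99,"nb":69}
After op 13 (add /itm 99): {"a":74,"byn":47,"c":72,"fx":95,"itm":99,"lbh":99,"nb":69}
After op 14 (replace /c 22): {"a":74,"byn":47,"c":22,"fx":95,"itm":99,"lbh":99,"nb":69}
After op 15 (remove /itm): {"a":74,"byn":47,"c":22,"fx":95,"lbh":99,"nb":69}
After op 16 (replace /c 39): {"a":74,"byn":47,"c":39,"fx":95,"lbh":99,"nb":69}
After op 17 (remove /a): {"byn":47,"c":39,"fx":95,"lbh":99,"nb":69}
After op 18 (replace /c 75): {"byn":47,"c":75,"fx":95,"lbh":99,"nb":69}
After op 19 (add /c 84): {"byn":47,"c":84,"fx":95,"lbh":99,"nb":69}
After op 20 (add /qm 67): {"byn":47,"c":84,"fx":95,"lbh":99,"nb":69,"qm":67}
After op 21 (add /ygv 47): {"byn":47,"c":84,"fx":95,"lbh":99,"nb":69,"qm":67,"ygv":47}
After op 22 (add /uq 88): {"byn":47,"c":84,"fx":95,"lbh":99,"nb":69,"qm":67,"uq":88,"ygv":47}
After op 23 (replace /lbh 75): {"byn":47,"c":84,"fx":95,"lbh":75,"nb":69,"qm":67,"uq":88,"ygv":47}
After op 24 (replace /qm 73): {"byn":47,"c":84,"fx":95,"lbh":75,"nb":69,"qm":73,"uq":88,"ygv":47}
After op 25 (replace /uq 42): {"byn":47,"c":84,"fx":95,"lbh":75,"nb":69,"qm":73,"uq":42,"ygv":47}

Answer: {"byn":47,"c":84,"fx":95,"lbh":75,"nb":69,"qm":73,"uq":42,"ygv":47}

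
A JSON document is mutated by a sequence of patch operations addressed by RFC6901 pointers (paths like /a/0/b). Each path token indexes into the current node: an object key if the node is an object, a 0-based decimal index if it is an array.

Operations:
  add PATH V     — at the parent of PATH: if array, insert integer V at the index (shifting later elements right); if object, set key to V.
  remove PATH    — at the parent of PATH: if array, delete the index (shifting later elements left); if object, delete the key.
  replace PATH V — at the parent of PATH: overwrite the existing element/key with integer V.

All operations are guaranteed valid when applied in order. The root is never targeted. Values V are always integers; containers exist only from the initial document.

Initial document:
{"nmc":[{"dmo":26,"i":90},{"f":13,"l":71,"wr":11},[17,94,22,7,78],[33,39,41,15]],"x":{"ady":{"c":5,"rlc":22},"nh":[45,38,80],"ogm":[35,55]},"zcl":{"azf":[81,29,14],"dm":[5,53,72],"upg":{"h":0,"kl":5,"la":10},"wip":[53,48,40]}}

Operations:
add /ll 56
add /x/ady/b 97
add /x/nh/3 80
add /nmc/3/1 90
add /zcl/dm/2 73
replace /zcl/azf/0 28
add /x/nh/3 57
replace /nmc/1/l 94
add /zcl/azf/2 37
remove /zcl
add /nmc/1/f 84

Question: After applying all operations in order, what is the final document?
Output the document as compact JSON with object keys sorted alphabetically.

After op 1 (add /ll 56): {"ll":56,"nmc":[{"dmo":26,"i":90},{"f":13,"l":71,"wr":11},[17,94,22,7,78],[33,39,41,15]],"x":{"ady":{"c":5,"rlc":22},"nh":[45,38,80],"ogm":[35,55]},"zcl":{"azf":[81,29,14],"dm":[5,53,72],"upg":{"h":0,"kl":5,"la":10},"wip":[53,48,40]}}
After op 2 (add /x/ady/b 97): {"ll":56,"nmc":[{"dmo":26,"i":90},{"f":13,"l":71,"wr":11},[17,94,22,7,78],[33,39,41,15]],"x":{"ady":{"b":97,"c":5,"rlc":22},"nh":[45,38,80],"ogm":[35,55]},"zcl":{"azf":[81,29,14],"dm":[5,53,72],"upg":{"h":0,"kl":5,"la":10},"wip":[53,48,40]}}
After op 3 (add /x/nh/3 80): {"ll":56,"nmc":[{"dmo":26,"i":90},{"f":13,"l":71,"wr":11},[17,94,22,7,78],[33,39,41,15]],"x":{"ady":{"b":97,"c":5,"rlc":22},"nh":[45,38,80,80],"ogm":[35,55]},"zcl":{"azf":[81,29,14],"dm":[5,53,72],"upg":{"h":0,"kl":5,"la":10},"wip":[53,48,40]}}
After op 4 (add /nmc/3/1 90): {"ll":56,"nmc":[{"dmo":26,"i":90},{"f":13,"l":71,"wr":11},[17,94,22,7,78],[33,90,39,41,15]],"x":{"ady":{"b":97,"c":5,"rlc":22},"nh":[45,38,80,80],"ogm":[35,55]},"zcl":{"azf":[81,29,14],"dm":[5,53,72],"upg":{"h":0,"kl":5,"la":10},"wip":[53,48,40]}}
After op 5 (add /zcl/dm/2 73): {"ll":56,"nmc":[{"dmo":26,"i":90},{"f":13,"l":71,"wr":11},[17,94,22,7,78],[33,90,39,41,15]],"x":{"ady":{"b":97,"c":5,"rlc":22},"nh":[45,38,80,80],"ogm":[35,55]},"zcl":{"azf":[81,29,14],"dm":[5,53,73,72],"upg":{"h":0,"kl":5,"la":10},"wip":[53,48,40]}}
After op 6 (replace /zcl/azf/0 28): {"ll":56,"nmc":[{"dmo":26,"i":90},{"f":13,"l":71,"wr":11},[17,94,22,7,78],[33,90,39,41,15]],"x":{"ady":{"b":97,"c":5,"rlc":22},"nh":[45,38,80,80],"ogm":[35,55]},"zcl":{"azf":[28,29,14],"dm":[5,53,73,72],"upg":{"h":0,"kl":5,"la":10},"wip":[53,48,40]}}
After op 7 (add /x/nh/3 57): {"ll":56,"nmc":[{"dmo":26,"i":90},{"f":13,"l":71,"wr":11},[17,94,22,7,78],[33,90,39,41,15]],"x":{"ady":{"b":97,"c":5,"rlc":22},"nh":[45,38,80,57,80],"ogm":[35,55]},"zcl":{"azf":[28,29,14],"dm":[5,53,73,72],"upg":{"h":0,"kl":5,"la":10},"wip":[53,48,40]}}
After op 8 (replace /nmc/1/l 94): {"ll":56,"nmc":[{"dmo":26,"i":90},{"f":13,"l":94,"wr":11},[17,94,22,7,78],[33,90,39,41,15]],"x":{"ady":{"b":97,"c":5,"rlc":22},"nh":[45,38,80,57,80],"ogm":[35,55]},"zcl":{"azf":[28,29,14],"dm":[5,53,73,72],"upg":{"h":0,"kl":5,"la":10},"wip":[53,48,40]}}
After op 9 (add /zcl/azf/2 37): {"ll":56,"nmc":[{"dmo":26,"i":90},{"f":13,"l":94,"wr":11},[17,94,22,7,78],[33,90,39,41,15]],"x":{"ady":{"b":97,"c":5,"rlc":22},"nh":[45,38,80,57,80],"ogm":[35,55]},"zcl":{"azf":[28,29,37,14],"dm":[5,53,73,72],"upg":{"h":0,"kl":5,"la":10},"wip":[53,48,40]}}
After op 10 (remove /zcl): {"ll":56,"nmc":[{"dmo":26,"i":90},{"f":13,"l":94,"wr":11},[17,94,22,7,78],[33,90,39,41,15]],"x":{"ady":{"b":97,"c":5,"rlc":22},"nh":[45,38,80,57,80],"ogm":[35,55]}}
After op 11 (add /nmc/1/f 84): {"ll":56,"nmc":[{"dmo":26,"i":90},{"f":84,"l":94,"wr":11},[17,94,22,7,78],[33,90,39,41,15]],"x":{"ady":{"b":97,"c":5,"rlc":22},"nh":[45,38,80,57,80],"ogm":[35,55]}}

Answer: {"ll":56,"nmc":[{"dmo":26,"i":90},{"f":84,"l":94,"wr":11},[17,94,22,7,78],[33,90,39,41,15]],"x":{"ady":{"b":97,"c":5,"rlc":22},"nh":[45,38,80,57,80],"ogm":[35,55]}}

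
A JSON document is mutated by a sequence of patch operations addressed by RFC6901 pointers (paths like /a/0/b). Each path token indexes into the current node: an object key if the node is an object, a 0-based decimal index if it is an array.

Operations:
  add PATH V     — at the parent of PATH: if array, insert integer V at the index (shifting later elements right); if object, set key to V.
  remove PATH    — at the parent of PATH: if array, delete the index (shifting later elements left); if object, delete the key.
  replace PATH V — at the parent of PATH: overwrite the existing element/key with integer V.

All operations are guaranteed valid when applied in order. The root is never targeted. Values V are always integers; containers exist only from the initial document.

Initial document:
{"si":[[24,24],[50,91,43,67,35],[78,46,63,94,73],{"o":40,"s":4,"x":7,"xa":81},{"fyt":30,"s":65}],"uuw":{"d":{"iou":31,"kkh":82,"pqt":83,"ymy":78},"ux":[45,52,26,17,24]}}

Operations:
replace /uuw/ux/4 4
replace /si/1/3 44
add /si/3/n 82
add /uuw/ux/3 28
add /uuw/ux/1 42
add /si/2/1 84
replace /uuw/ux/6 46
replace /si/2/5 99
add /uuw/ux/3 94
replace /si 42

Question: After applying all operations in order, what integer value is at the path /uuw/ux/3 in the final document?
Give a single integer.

Answer: 94

Derivation:
After op 1 (replace /uuw/ux/4 4): {"si":[[24,24],[50,91,43,67,35],[78,46,63,94,73],{"o":40,"s":4,"x":7,"xa":81},{"fyt":30,"s":65}],"uuw":{"d":{"iou":31,"kkh":82,"pqt":83,"ymy":78},"ux":[45,52,26,17,4]}}
After op 2 (replace /si/1/3 44): {"si":[[24,24],[50,91,43,44,35],[78,46,63,94,73],{"o":40,"s":4,"x":7,"xa":81},{"fyt":30,"s":65}],"uuw":{"d":{"iou":31,"kkh":82,"pqt":83,"ymy":78},"ux":[45,52,26,17,4]}}
After op 3 (add /si/3/n 82): {"si":[[24,24],[50,91,43,44,35],[78,46,63,94,73],{"n":82,"o":40,"s":4,"x":7,"xa":81},{"fyt":30,"s":65}],"uuw":{"d":{"iou":31,"kkh":82,"pqt":83,"ymy":78},"ux":[45,52,26,17,4]}}
After op 4 (add /uuw/ux/3 28): {"si":[[24,24],[50,91,43,44,35],[78,46,63,94,73],{"n":82,"o":40,"s":4,"x":7,"xa":81},{"fyt":30,"s":65}],"uuw":{"d":{"iou":31,"kkh":82,"pqt":83,"ymy":78},"ux":[45,52,26,28,17,4]}}
After op 5 (add /uuw/ux/1 42): {"si":[[24,24],[50,91,43,44,35],[78,46,63,94,73],{"n":82,"o":40,"s":4,"x":7,"xa":81},{"fyt":30,"s":65}],"uuw":{"d":{"iou":31,"kkh":82,"pqt":83,"ymy":78},"ux":[45,42,52,26,28,17,4]}}
After op 6 (add /si/2/1 84): {"si":[[24,24],[50,91,43,44,35],[78,84,46,63,94,73],{"n":82,"o":40,"s":4,"x":7,"xa":81},{"fyt":30,"s":65}],"uuw":{"d":{"iou":31,"kkh":82,"pqt":83,"ymy":78},"ux":[45,42,52,26,28,17,4]}}
After op 7 (replace /uuw/ux/6 46): {"si":[[24,24],[50,91,43,44,35],[78,84,46,63,94,73],{"n":82,"o":40,"s":4,"x":7,"xa":81},{"fyt":30,"s":65}],"uuw":{"d":{"iou":31,"kkh":82,"pqt":83,"ymy":78},"ux":[45,42,52,26,28,17,46]}}
After op 8 (replace /si/2/5 99): {"si":[[24,24],[50,91,43,44,35],[78,84,46,63,94,99],{"n":82,"o":40,"s":4,"x":7,"xa":81},{"fyt":30,"s":65}],"uuw":{"d":{"iou":31,"kkh":82,"pqt":83,"ymy":78},"ux":[45,42,52,26,28,17,46]}}
After op 9 (add /uuw/ux/3 94): {"si":[[24,24],[50,91,43,44,35],[78,84,46,63,94,99],{"n":82,"o":40,"s":4,"x":7,"xa":81},{"fyt":30,"s":65}],"uuw":{"d":{"iou":31,"kkh":82,"pqt":83,"ymy":78},"ux":[45,42,52,94,26,28,17,46]}}
After op 10 (replace /si 42): {"si":42,"uuw":{"d":{"iou":31,"kkh":82,"pqt":83,"ymy":78},"ux":[45,42,52,94,26,28,17,46]}}
Value at /uuw/ux/3: 94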